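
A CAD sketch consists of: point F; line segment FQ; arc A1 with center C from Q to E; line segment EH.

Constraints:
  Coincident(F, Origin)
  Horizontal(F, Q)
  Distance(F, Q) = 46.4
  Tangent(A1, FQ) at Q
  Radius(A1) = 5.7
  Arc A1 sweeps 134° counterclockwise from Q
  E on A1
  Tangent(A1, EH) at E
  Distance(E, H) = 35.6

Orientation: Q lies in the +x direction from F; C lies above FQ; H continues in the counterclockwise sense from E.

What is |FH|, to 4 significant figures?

43.68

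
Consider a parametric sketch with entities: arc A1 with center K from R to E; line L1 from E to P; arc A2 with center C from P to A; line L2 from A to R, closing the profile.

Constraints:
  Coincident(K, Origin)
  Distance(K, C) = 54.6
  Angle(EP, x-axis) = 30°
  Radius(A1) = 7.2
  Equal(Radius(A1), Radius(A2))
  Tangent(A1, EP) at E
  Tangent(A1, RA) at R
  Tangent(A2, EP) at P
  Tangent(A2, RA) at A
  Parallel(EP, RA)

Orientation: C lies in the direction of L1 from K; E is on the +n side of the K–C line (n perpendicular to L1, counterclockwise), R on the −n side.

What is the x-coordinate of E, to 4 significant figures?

-3.600

K is at the origin and C lies 54.6 along u from K, so C = 54.6·u = (47.28, 27.30). Tangency of A1 to both parallel lines with radius 7.2 puts E and R at K ± 7.2·n: E = (-3.600, 6.235), R = (3.600, -6.235). So E.x = -3.600.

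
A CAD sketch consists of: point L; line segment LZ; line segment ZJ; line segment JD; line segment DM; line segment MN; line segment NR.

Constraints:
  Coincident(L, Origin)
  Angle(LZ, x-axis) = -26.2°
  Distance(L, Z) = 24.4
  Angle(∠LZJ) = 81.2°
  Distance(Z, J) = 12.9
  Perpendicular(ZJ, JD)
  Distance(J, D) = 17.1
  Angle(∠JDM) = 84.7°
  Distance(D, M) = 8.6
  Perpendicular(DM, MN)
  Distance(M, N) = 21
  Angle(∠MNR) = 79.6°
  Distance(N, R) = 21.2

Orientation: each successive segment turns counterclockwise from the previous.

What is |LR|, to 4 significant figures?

32.48

L is at the origin; LZ runs at -26.2° with length 24.4, so Z = (21.89, -10.77). ∠LZJ = 81.2° gives ZJ at 72.60° from the x-axis; with |ZJ| = 12.9, J = (25.75, 1.537). ZJ ⟂ JD, so JD runs at 162.6°; with |JD| = 17.1, D = (9.433, 6.651). ∠JDM = 84.7° gives DM at -102.1° from the x-axis; with |DM| = 8.6, M = (7.631, -1.758). DM is perpendicular to MN, so MN runs at -12.10°; with |MN| = 21.0, N = (28.16, -6.160). ∠MNR = 79.6° gives NR at 88.30° from the x-axis; with |NR| = 21.2, R = (28.79, 15.03). Then |LR| = |R − L| = 32.48.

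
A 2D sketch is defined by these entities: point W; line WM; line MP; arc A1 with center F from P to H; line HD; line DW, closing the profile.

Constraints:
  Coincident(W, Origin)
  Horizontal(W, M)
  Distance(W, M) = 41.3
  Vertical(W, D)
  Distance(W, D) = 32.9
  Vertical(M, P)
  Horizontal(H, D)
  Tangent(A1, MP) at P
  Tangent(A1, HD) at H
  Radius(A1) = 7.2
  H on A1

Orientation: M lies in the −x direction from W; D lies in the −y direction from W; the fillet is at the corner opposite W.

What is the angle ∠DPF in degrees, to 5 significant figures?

9.8892°

The virtual corner opposite W is at (-41.300, -32.900). A1 meets MP tangentially, so FP is at right angles to MP and tangency of A1 to HD means the radius FH is perpendicular to HD, with radius 7.2, so the center F sits 7.2 in from both sides at F = (-34.100, -25.700). That places the tangent points at P = (-41.300, -25.700) on MP and H = (-34.100, -32.900) on HD. Then cos ∠DPF = PD·PF / (|PD||PF|), giving 9.8892°.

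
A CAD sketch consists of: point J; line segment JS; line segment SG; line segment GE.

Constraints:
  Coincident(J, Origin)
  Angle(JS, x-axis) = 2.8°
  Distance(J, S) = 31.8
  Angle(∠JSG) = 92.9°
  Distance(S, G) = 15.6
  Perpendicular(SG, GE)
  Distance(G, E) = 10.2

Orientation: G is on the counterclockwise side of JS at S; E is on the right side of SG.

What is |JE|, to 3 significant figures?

45.4

∠JSG = 92.9°, so SG runs at 2.8° + (180° − 92.9°) = 89.9° from the x-axis; with |SG| = 15.6, G = S + 15.6·(cos 89.9°, sin 89.9°) = (31.8, 17.2). SG ⟂ GE; with |GE| = 10.2 on the right of SG, E = G + 10.2·(1.00, -0.00175) = (42.0, 17.1). Then |JE| = |E − J| = 45.4.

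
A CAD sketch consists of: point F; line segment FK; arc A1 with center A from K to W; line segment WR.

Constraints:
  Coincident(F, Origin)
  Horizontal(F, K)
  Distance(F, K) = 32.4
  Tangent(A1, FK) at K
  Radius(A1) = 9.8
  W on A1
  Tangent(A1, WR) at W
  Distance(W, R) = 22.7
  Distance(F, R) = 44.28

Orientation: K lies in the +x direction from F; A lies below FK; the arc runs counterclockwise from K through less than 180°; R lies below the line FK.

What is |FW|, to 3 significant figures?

25.9

F is at the origin; F and K share the same y with |FK| = 32.4 and K on the +x side, so K = (32.4, 0.00). The tangent condition forces AK to be normal to FK, so A = K + (0, -9.8) = (32.4, -9.80). Since AW ⟂ WR (tangency), |AR| = √(9.8² + 22.7²) = 24.7 regardless of where W sits on A1. So R lies on both circle(F, 44.28) and circle(A, 24.7); the below-FK intersection is R = (28.2, -34.2). W is the foot of the tangent from R: W = (22.9, -12.1).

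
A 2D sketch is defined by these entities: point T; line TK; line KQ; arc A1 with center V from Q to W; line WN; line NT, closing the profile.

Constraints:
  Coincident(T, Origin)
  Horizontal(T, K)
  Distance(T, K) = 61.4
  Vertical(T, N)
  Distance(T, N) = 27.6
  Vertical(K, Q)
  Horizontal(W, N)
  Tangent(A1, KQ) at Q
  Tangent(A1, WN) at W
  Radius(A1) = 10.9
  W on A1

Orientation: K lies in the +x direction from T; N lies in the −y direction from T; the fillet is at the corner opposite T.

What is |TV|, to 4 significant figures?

53.19

T and N share the same x with |TN| = 27.6 and N on the −y side, so N = (0.000, -27.60). The virtual corner opposite T is at (61.40, -27.60). The tangent condition forces VQ to be normal to KQ and tangency of A1 to WN means the radius VW is perpendicular to WN, with radius 10.9, so the center V sits 10.9 in from both sides at V = (50.50, -16.70). Then |TV| = |V − T| = 53.19.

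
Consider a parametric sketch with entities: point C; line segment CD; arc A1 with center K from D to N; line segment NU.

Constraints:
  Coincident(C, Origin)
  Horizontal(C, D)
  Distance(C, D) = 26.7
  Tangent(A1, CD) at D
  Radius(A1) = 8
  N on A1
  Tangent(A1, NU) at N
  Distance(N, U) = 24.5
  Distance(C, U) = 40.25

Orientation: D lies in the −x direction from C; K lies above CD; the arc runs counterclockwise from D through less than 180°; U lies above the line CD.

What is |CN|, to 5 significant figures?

20.916

Checks: |KN| = 8.000 ✓; ∠(KN, NU) = 90.00° ✓; |NU| = 24.50 ✓; |CU| = 40.25 ✓.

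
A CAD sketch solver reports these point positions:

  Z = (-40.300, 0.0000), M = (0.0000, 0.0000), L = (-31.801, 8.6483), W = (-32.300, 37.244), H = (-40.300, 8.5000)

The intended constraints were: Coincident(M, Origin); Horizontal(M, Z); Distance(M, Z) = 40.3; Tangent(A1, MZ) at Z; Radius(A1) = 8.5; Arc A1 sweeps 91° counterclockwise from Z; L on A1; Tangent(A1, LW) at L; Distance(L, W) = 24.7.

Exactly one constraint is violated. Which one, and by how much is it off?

Distance(L, W) = 24.7 — off by 3.90.

M = (0.00, 0.00) ✓; M.y = 0.00, Z.y = 0.00 ✓; |MZ| = 40.30 ✓; ∠(HZ, ZM) = 90.00° ✓; |HZ| = 8.500 ✓; bearing(H→L) − bearing(H→Z) = 91.00° ✓; |HL| = 8.500 ✓; ∠(HL, LW) = 90.00° ✓; |LW| = 28.60 ✗.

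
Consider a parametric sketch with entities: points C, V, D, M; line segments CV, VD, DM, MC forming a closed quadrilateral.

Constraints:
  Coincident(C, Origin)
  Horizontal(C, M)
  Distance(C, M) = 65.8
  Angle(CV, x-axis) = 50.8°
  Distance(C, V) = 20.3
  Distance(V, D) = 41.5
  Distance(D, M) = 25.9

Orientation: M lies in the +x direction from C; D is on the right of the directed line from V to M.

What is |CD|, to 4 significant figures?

44.96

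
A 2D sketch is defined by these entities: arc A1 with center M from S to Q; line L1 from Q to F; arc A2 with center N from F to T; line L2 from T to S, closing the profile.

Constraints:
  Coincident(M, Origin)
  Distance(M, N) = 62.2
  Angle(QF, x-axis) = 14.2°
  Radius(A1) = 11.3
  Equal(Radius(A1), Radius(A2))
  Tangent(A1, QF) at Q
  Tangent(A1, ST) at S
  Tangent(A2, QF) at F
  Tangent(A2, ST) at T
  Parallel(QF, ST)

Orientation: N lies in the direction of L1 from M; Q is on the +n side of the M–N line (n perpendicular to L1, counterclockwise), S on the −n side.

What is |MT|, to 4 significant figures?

63.22

The slot axis is L1's direction at 14.2°, so u = (cos 14.2°, sin 14.2°) = (0.9694, 0.2453) and n = (−sin 14.2°, cos 14.2°) = (-0.2453, 0.9694). M is at the origin and N lies 62.2 along u from M, so N = 62.2·u = (60.30, 15.26). Tangency of A1 to both parallel lines with radius 11.3 puts Q and S at M ± 11.3·n: Q = (-2.772, 10.95), S = (2.772, -10.95). Equal radii place F and T the same way about N: F = N + 11.3·n = (57.53, 26.21), T = N − 11.3·n = (63.07, 4.303). Then |MT| = |T − M| = 63.22.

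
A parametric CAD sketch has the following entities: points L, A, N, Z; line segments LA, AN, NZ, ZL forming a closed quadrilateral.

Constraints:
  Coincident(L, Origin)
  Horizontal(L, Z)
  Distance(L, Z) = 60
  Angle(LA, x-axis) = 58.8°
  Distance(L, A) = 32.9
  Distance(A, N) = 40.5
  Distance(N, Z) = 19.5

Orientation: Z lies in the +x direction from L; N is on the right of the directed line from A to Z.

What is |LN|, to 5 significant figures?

41.271

Checks: |AN| = 40.50 ✓; |NZ| = 19.50 ✓.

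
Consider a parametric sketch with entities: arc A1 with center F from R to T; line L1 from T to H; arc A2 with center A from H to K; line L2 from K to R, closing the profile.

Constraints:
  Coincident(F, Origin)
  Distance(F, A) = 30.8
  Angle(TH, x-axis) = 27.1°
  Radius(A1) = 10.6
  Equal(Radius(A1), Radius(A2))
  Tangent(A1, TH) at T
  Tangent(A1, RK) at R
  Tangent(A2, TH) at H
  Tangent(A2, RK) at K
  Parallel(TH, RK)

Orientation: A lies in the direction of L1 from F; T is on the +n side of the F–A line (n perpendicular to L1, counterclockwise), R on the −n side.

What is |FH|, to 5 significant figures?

32.573

The slot axis is L1's direction at 27.1°, so u = (cos 27.1°, sin 27.1°) = (0.89021, 0.45554) and n = (−sin 27.1°, cos 27.1°) = (-0.45554, 0.89021). F is at the origin and A lies 30.8 along u from F, so A = 30.8·u = (27.419, 14.031). Tangency of A1 to both parallel lines with radius 10.6 puts T and R at F ± 10.6·n: T = (-4.8288, 9.4363), R = (4.8288, -9.4363). Equal radii place H and K the same way about A: H = A + 10.6·n = (22.590, 23.467), K = A − 10.6·n = (32.247, 4.5945). Then |FH| = |H − F| = 32.573.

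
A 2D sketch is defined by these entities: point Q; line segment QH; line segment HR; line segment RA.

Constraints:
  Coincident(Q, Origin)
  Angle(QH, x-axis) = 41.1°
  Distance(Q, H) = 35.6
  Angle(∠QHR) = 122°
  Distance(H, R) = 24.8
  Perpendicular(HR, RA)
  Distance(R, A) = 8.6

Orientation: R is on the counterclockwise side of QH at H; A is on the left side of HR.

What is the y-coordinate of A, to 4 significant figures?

46.53

Q is at the origin; QH runs at 41.1° with length 35.6, so H = 35.6·(cos 41.1°, sin 41.1°) = (26.83, 23.40). ∠QHR = 122.0°, so HR runs at 41.1° + (180° − 122.0°) = 99.10° from the x-axis; with |HR| = 24.8, R = H + 24.8·(cos 99.10°, sin 99.10°) = (22.90, 47.89). HR is perpendicular to RA; with |RA| = 8.6 on the left of HR, A = R + 8.6·(-0.9874, -0.1582) = (14.41, 46.53). So A.y = 46.53.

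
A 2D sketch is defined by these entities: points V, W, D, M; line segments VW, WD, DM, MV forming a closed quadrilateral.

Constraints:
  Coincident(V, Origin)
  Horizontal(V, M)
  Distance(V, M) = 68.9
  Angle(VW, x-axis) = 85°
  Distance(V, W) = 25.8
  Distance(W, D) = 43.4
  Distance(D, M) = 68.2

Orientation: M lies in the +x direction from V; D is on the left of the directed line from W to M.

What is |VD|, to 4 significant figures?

65.64

V is at the origin; VM is horizontal with |VM| = 68.9 and M in +x, so M = (68.9, 0). VW runs at 85.0° with |VW| = 25.8, so W = (2.249, 25.70). D is determined by |WD| = 43.4 and |DM| = 68.2 together: it lies at the intersection of circle(W, 43.4) and circle(M, 68.2). With |WM| = 71.44, the foot of the radical line on WM is 16.35 from W and the perpendicular offset is √(43.4² − 16.35²) = 40.20. Taking the left-of-WM solution: D = (31.96, 57.33).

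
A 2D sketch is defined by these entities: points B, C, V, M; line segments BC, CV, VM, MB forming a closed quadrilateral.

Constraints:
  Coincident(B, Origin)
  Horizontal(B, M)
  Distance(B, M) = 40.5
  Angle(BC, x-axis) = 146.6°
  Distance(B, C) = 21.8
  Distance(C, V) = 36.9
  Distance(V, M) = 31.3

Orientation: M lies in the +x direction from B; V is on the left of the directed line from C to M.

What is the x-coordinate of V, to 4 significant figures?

17.52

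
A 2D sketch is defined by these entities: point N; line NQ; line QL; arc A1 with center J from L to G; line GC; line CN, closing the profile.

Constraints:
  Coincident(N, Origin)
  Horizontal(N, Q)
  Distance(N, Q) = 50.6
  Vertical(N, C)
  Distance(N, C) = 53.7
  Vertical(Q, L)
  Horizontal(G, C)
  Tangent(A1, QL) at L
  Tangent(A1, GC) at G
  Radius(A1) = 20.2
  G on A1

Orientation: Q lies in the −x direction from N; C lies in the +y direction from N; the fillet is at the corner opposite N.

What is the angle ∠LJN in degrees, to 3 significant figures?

132°

N is at the origin; N and Q share the same y with |NQ| = 50.6 and Q on the −x side, so Q = (-50.6, 0.00). N and C share the same x with |NC| = 53.7 and C on the +y side, so C = (0.00, 53.7). The virtual corner opposite N is at (-50.6, 53.7). Since A1 is tangent to QL there, JL ⟂ QL and since A1 is tangent to GC there, JG ⟂ GC, with radius 20.2, so the center J sits 20.2 in from both sides at J = (-30.4, 33.5). That places the tangent points at L = (-50.6, 33.5) on QL and G = (-30.4, 53.7) on GC. Then cos ∠LJN = JL·JN / (|JL||JN|), giving 132°.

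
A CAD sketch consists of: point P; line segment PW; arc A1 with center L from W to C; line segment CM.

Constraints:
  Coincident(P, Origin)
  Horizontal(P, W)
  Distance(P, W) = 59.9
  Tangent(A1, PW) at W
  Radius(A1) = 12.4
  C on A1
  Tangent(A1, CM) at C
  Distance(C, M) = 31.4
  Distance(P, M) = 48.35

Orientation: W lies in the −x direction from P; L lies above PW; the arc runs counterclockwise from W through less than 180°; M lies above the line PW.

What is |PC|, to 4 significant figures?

49.40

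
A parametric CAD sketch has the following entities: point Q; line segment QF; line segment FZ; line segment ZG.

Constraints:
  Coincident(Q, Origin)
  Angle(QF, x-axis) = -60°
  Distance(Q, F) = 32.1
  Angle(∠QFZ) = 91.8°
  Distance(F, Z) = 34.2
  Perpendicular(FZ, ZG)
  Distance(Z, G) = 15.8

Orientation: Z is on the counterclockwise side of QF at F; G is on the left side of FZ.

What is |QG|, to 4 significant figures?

38.79

Q is at the origin; QF runs at -60.0° with length 32.1, so F = 32.1·(cos -60.0°, sin -60.0°) = (16.05, -27.80). ∠QFZ = 91.8°, so FZ runs at -60.0° + (180° − 91.8°) = 28.20° from the x-axis; with |FZ| = 34.2, Z = F + 34.2·(cos 28.20°, sin 28.20°) = (46.19, -11.64). FZ is perpendicular to ZG; with |ZG| = 15.8 on the left of FZ, G = Z + 15.8·(-0.4726, 0.8813) = (38.72, 2.286). Then |QG| = |G − Q| = 38.79.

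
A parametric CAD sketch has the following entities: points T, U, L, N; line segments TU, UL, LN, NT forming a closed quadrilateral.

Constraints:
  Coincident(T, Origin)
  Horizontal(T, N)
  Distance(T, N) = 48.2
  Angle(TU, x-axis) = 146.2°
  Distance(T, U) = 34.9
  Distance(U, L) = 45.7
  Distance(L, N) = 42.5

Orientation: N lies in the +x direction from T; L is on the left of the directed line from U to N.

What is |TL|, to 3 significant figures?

31.9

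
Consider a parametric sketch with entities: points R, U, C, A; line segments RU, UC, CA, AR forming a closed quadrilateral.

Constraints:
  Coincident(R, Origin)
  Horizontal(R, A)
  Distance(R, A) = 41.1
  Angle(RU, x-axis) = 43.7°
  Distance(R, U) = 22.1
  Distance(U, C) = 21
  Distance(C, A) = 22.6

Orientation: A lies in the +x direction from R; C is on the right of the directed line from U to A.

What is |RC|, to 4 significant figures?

19.95

R is at the origin; R and A share the same y with |RA| = 41.1 and A in +x, so A = (41.1, 0). RU runs at 43.7° with |RU| = 22.1, so U = (15.98, 15.27). C is determined by |UC| = 21.0 and |CA| = 22.6 together: it lies at the intersection of circle(U, 21.0) and circle(A, 22.6). With |UA| = 29.40, the foot of the radical line on UA is 13.51 from U and the perpendicular offset is √(21.0² − 13.51²) = 16.08. Taking the right-of-UA solution: C = (19.18, -5.486).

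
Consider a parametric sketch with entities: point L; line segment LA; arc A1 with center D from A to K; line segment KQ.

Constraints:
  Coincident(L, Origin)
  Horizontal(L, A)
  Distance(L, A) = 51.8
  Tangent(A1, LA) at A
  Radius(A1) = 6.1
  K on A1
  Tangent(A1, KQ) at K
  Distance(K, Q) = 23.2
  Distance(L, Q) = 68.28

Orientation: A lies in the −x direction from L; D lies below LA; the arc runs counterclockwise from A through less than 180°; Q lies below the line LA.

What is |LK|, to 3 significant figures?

58.0

L is at the origin; L and A share the same y with |LA| = 51.8 and A on the −x side, so A = (-51.8, 0.00). A1 meets LA tangentially, so DA is at right angles to LA, so D = A + (0, -6.1) = (-51.8, -6.10). Since DK ⟂ KQ (tangency), |DQ| = √(6.1² + 23.2²) = 24.0 regardless of where K sits on A1. So Q lies on both circle(L, 68.28) and circle(D, 24.0); the below-LA intersection is Q = (-62.5, -27.6). K is the foot of the tangent from Q: K = (-57.8, -4.87).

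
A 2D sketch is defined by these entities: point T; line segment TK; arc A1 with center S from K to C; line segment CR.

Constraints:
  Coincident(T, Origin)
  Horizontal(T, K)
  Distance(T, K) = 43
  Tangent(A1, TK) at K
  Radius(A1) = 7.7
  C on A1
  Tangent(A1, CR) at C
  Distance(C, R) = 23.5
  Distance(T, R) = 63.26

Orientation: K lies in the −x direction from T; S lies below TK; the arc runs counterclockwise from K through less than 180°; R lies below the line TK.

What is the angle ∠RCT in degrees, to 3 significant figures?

111°

Checks: T = (0.00, 0.00) ✓; |SK| = 7.700 ✓; |SC| = 7.700 ✓; ∠(SC, CR) = 90.00° ✓; |CR| = 23.50 ✓; |TR| = 63.26 ✓.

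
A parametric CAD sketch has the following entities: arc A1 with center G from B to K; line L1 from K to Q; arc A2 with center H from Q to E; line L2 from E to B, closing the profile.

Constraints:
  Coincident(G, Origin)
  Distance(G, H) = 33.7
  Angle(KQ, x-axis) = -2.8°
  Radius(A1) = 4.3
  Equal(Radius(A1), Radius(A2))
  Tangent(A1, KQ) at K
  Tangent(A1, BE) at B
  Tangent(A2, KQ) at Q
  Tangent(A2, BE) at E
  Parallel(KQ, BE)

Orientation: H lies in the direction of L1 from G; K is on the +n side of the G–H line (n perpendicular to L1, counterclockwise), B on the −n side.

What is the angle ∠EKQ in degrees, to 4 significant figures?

14.32°

The slot axis is L1's direction at -2.8°, so u = (cos -2.8°, sin -2.8°) = (0.9988, -0.04885) and n = (−sin -2.8°, cos -2.8°) = (0.04885, 0.9988). G is at the origin and H lies 33.7 along u from G, so H = 33.7·u = (33.66, -1.646). Tangency of A1 to both parallel lines with radius 4.3 puts K and B at G ± 4.3·n: K = (0.2101, 4.295), B = (-0.2101, -4.295). Equal radii place Q and E the same way about H: Q = H + 4.3·n = (33.87, 2.649), E = H − 4.3·n = (33.45, -5.941). Then cos ∠EKQ = KE·KQ / (|KE||KQ|), giving 14.32°.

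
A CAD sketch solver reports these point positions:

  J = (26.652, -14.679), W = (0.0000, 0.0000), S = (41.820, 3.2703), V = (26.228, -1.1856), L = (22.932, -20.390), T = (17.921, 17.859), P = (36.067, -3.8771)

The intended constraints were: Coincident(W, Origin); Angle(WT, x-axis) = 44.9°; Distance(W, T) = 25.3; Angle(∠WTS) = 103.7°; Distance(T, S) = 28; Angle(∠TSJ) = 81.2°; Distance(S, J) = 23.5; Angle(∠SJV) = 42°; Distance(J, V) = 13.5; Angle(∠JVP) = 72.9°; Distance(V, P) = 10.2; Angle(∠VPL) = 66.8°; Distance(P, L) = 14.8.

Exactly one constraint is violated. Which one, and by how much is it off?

Distance(P, L) = 14.8 — off by 6.30.

W = (0.00, 0.00) ✓; WT at 44.90° ✓; |WT| = 25.30 ✓; ∠WTS = 103.7° ✓; |TS| = 28.00 ✓; ∠TSJ = 81.20° ✓; |SJ| = 23.50 ✓; ∠SJV = 42.00° ✓; |JV| = 13.50 ✓; ∠JVP = 72.90° ✓; |VP| = 10.20 ✓; ∠VPL = 66.80° ✓; |PL| = 21.10 ✗.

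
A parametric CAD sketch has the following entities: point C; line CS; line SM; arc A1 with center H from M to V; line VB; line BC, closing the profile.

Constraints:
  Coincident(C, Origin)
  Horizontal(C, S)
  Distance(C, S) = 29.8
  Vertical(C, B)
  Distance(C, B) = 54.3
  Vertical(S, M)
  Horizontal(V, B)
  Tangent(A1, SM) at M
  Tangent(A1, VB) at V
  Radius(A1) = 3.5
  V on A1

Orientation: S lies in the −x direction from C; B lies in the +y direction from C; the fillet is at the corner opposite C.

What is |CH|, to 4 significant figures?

57.20

C is at the origin; C and S share the same y with |CS| = 29.8 and S on the −x side, so S = (-29.80, 0.000). CB is vertical with |CB| = 54.3 and B on the +y side, so B = (0.000, 54.30). The virtual corner opposite C is at (-29.80, 54.30). A1 meets SM tangentially, so HM is at right angles to SM and tangency of A1 to VB means the radius HV is perpendicular to VB, with radius 3.5, so the center H sits 3.5 in from both sides at H = (-26.30, 50.80). Then |CH| = |H − C| = 57.20.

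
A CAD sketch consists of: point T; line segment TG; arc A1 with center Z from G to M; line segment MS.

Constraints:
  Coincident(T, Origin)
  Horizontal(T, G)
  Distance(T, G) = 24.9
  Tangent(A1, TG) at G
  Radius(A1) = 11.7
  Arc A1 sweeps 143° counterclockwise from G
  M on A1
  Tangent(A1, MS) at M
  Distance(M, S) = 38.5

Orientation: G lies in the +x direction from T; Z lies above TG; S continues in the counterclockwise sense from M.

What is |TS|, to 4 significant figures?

44.23

T is at the origin; T and G share the same y with |TG| = 24.9 and G on the +x side, so G = (24.90, 0.000). A1 meets TG tangentially, so ZG is at right angles to TG, so Z = G + (0, 11.7) = (24.90, 11.70). On A1, G sits at bearing -90° from Z; a 143° counterclockwise sweep puts M at bearing 53°, so M = Z + 11.7·(cos 53°, sin 53°) = (31.94, 21.04). The tangent condition forces ZM to be normal to MS, so MS runs along (−sin 53°, cos 53°); with |MS| = 38.5, S = (1.194, 44.21). Then |TS| = |S − T| = 44.23.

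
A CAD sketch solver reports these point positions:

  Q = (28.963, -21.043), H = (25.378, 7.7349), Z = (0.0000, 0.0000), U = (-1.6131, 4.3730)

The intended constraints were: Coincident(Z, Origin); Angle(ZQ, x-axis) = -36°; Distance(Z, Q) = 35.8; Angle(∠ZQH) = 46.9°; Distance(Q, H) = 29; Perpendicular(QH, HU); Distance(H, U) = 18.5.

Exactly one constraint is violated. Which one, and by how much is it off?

Distance(H, U) = 18.5 — off by 8.70.

Z = (0.00, 0.00) ✓; ZQ at -36.00° ✓; |ZQ| = 35.80 ✓; ∠ZQH = 46.90° ✓; |QH| = 29.00 ✓; ∠(QH, HU) = 90.00° ✓; |HU| = 27.20 ✗.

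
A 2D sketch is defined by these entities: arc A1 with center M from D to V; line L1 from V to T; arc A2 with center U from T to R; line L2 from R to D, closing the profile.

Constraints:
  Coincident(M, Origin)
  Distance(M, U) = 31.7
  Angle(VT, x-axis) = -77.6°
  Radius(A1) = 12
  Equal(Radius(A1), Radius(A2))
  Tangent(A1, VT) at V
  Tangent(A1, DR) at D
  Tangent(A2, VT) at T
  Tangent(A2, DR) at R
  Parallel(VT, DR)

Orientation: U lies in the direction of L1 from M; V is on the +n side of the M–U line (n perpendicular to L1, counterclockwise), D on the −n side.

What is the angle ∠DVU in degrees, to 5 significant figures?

69.266°

The slot axis is L1's direction at -77.6°, so u = (cos -77.6°, sin -77.6°) = (0.21474, -0.97667) and n = (−sin -77.6°, cos -77.6°) = (0.97667, 0.21474). M is at the origin and U lies 31.7 along u from M, so U = 31.7·u = (6.8071, -30.961). Tangency of A1 to both parallel lines with radius 12.0 puts V and D at M ± 12.0·n: V = (11.720, 2.5768), D = (-11.720, -2.5768). Then cos ∠DVU = VD·VU / (|VD||VU|), giving 69.266°.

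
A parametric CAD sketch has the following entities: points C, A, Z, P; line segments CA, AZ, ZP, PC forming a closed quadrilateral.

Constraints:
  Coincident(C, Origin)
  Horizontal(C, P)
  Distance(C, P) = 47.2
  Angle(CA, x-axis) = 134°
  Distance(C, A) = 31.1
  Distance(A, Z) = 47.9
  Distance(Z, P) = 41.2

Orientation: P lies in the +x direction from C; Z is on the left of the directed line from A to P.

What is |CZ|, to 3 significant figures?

42.5

C is at the origin; C and P share the same y with |CP| = 47.2 and P in +x, so P = (47.2, 0). CA runs at 134.0° with |CA| = 31.1, so A = (-21.6, 22.4). Z is determined by |AZ| = 47.9 and |ZP| = 41.2 together: it lies at the intersection of circle(A, 47.9) and circle(P, 41.2). With |AP| = 72.3, the foot of the radical line on AP is 40.3 from A and the perpendicular offset is √(47.9² − 40.3²) = 25.9. Taking the left-of-AP solution: Z = (24.7, 34.5).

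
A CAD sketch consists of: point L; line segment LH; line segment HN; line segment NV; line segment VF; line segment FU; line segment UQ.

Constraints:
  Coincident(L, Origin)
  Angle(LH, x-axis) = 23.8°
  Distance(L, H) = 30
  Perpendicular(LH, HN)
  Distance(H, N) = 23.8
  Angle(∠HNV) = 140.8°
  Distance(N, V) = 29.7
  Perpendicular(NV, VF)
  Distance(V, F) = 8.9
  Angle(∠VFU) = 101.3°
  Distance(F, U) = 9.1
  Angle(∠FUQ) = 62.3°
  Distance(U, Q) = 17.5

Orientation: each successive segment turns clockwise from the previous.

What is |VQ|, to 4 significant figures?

7.289

∠VFU = 101.3° gives FU at 85.90° from the x-axis; with |FU| = 9.1, U = (21.24, -26.86). ∠FUQ = 62.3° gives UQ at -31.80° from the x-axis; with |UQ| = 17.5, Q = (36.11, -36.08). Then |VQ| = |Q − V| = 7.289.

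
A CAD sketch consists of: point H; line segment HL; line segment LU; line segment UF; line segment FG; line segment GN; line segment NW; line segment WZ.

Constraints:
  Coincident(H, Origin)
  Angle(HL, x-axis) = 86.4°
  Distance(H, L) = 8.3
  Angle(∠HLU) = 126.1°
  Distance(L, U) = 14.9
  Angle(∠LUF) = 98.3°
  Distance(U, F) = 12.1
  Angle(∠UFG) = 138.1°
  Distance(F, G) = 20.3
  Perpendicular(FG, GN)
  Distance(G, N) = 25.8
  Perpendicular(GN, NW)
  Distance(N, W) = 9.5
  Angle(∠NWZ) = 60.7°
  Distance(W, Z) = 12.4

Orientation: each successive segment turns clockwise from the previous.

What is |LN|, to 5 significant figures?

21.719

H is at the origin; HL runs at 86.4° with length 8.3, so L = (0.52116, 8.2836). ∠HLU = 126.1° gives LU at 32.500° from the x-axis; with |LU| = 14.9, U = (13.088, 16.289). ∠LUF = 98.3° gives UF at -49.200° from the x-axis; with |UF| = 12.1, F = (20.994, 7.1297). ∠UFG = 138.1° gives FG at -91.100° from the x-axis; with |FG| = 20.3, G = (20.604, -13.167). FG ⟂ GN, so GN runs at 178.90°; with |GN| = 25.8, N = (-5.1909, -12.671). Then |LN| = |N − L| = 21.719.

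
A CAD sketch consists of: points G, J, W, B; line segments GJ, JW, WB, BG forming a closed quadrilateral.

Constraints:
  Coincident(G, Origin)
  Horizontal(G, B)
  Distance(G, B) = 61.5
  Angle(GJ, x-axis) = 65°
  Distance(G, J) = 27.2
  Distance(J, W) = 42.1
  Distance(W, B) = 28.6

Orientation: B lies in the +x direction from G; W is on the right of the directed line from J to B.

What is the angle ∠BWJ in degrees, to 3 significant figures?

102°

Checks: |JW| = 42.10 ✓; |WB| = 28.60 ✓.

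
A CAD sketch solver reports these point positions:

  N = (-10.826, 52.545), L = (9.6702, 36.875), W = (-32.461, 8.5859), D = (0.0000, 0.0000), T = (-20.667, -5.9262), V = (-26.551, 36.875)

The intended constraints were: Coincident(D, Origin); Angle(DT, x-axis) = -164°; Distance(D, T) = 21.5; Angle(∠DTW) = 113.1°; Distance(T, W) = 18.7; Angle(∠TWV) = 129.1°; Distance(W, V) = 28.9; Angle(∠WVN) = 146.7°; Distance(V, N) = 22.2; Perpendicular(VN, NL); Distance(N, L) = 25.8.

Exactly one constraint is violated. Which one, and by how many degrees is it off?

Perpendicular(VN, NL) — off by 7.70°.

D = (0.00, 0.00) ✓; DT at -164.0° ✓; |DT| = 21.50 ✓; ∠DTW = 113.1° ✓; |TW| = 18.70 ✓; ∠TWV = 129.1° ✓; |WV| = 28.90 ✓; ∠WVN = 146.7° ✓; |VN| = 22.20 ✓; ∠(VN, NL) = 82.30° ✗; |NL| = 25.80 ✓.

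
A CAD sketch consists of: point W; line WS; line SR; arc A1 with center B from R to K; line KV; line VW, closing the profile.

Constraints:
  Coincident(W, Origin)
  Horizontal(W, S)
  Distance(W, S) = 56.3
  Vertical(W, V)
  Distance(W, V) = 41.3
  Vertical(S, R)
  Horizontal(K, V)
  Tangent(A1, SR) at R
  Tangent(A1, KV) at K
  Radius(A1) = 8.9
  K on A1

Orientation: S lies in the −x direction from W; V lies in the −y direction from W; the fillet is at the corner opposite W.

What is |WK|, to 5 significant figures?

62.869

The virtual corner opposite W is at (-56.300, -41.300). Since A1 is tangent to SR there, BR ⟂ SR and the tangent condition forces BK to be normal to KV, with radius 8.9, so the center B sits 8.9 in from both sides at B = (-47.400, -32.400). That places the tangent points at R = (-56.300, -32.400) on SR and K = (-47.400, -41.300) on KV. Then |WK| = |K − W| = 62.869.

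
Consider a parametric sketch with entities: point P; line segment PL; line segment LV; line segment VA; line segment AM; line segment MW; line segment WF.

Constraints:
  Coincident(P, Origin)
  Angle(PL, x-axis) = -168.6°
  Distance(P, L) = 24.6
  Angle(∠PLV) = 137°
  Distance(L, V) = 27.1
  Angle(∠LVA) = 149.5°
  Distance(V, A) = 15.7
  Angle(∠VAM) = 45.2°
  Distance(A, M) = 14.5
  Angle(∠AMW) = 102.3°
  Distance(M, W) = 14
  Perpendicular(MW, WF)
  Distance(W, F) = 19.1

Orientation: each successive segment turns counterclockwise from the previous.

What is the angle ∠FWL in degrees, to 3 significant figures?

155°

∠AMW = 102.3° gives MW at 117° from the x-axis; with |MW| = 14.0, W = (-36.6, -20.8). MW ⟂ WF, so WF runs at -153°; with |WF| = 19.1, F = (-53.5, -29.6). Then cos ∠FWL = WF·WL / (|WF||WL|), giving 155°.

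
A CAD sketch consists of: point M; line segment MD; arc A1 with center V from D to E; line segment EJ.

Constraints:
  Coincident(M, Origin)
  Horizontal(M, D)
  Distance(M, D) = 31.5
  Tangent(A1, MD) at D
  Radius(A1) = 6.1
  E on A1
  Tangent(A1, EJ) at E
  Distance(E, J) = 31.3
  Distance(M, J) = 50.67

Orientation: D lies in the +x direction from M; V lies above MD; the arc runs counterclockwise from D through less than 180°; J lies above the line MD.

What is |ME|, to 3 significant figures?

38.2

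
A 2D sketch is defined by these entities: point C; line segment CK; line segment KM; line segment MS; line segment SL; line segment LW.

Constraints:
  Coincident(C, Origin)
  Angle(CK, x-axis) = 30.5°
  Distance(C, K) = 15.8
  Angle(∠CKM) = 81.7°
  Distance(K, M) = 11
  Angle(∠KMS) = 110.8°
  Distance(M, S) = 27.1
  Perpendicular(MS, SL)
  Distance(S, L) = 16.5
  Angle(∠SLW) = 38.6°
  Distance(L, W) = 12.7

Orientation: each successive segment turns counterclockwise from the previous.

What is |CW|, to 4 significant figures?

10.46

MS is perpendicular to SL, so SL runs at -72.00°; with |SL| = 16.5, L = (-13.95, -7.475). ∠SLW = 38.6° gives LW at 69.40° from the x-axis; with |LW| = 12.7, W = (-9.485, 4.413). Then |CW| = |W − C| = 10.46.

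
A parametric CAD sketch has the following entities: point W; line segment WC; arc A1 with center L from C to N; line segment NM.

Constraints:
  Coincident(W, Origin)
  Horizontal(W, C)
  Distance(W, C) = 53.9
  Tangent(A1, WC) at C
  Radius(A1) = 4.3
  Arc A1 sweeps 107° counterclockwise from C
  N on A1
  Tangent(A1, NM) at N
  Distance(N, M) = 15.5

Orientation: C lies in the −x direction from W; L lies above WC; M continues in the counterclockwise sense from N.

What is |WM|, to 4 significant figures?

58.02

W is at the origin; WC is horizontal with |WC| = 53.9 and C on the −x side, so C = (-53.90, 0.000). The tangent condition forces LC to be normal to WC, so L = C + (0, 4.3) = (-53.90, 4.300). On A1, C sits at bearing -90° from L; a 107° counterclockwise sweep puts N at bearing 17°, so N = L + 4.3·(cos 17°, sin 17°) = (-49.79, 5.557). The tangent condition forces LN to be normal to NM, so NM runs along (−sin 17°, cos 17°); with |NM| = 15.5, M = (-54.32, 20.38). Then |WM| = |M − W| = 58.02.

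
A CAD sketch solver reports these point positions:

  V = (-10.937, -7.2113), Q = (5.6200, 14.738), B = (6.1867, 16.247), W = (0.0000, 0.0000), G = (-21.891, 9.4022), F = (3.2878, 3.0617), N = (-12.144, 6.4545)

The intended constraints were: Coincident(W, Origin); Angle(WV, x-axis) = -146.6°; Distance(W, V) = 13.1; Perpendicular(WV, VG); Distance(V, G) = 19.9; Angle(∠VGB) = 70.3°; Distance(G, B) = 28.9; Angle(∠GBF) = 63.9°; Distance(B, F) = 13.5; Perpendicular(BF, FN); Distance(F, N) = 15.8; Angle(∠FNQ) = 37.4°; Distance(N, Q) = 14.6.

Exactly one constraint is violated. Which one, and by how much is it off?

Distance(N, Q) = 14.6 — off by 5.00.

W = (0.00, 0.00) ✓; WV at -146.6° ✓; |WV| = 13.10 ✓; ∠(WV, VG) = 90.00° ✓; |VG| = 19.90 ✓; ∠VGB = 70.30° ✓; |GB| = 28.90 ✓; ∠GBF = 63.90° ✓; |BF| = 13.50 ✓; ∠(BF, FN) = 90.00° ✓; |FN| = 15.80 ✓; ∠FNQ = 37.40° ✓; |NQ| = 19.60 ✗.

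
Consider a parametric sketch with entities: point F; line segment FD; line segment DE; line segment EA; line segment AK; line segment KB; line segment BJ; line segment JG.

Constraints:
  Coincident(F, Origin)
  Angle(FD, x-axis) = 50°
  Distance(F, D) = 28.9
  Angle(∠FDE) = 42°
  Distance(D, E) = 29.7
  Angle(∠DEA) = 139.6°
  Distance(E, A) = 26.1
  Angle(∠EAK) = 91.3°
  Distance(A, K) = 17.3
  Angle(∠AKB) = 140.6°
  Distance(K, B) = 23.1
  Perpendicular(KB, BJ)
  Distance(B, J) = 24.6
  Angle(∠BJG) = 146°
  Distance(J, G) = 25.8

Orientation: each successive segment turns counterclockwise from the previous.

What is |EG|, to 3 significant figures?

15.6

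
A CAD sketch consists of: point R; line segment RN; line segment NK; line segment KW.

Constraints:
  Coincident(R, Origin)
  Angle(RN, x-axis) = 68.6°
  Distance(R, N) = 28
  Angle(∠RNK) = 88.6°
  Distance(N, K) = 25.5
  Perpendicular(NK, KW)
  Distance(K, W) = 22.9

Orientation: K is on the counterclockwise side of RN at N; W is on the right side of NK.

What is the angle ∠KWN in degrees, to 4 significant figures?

48.07°

R is at the origin; RN runs at 68.6° with length 28.0, so N = 28.0·(cos 68.6°, sin 68.6°) = (10.22, 26.07). ∠RNK = 88.6°, so NK runs at 68.6° + (180° − 88.6°) = 160.0° from the x-axis; with |NK| = 25.5, K = N + 25.5·(cos 160.0°, sin 160.0°) = (-13.75, 34.79). NK is perpendicular to KW; with |KW| = 22.9 on the right of NK, W = K + 22.9·(0.3420, 0.9397) = (-5.913, 56.31). Then cos ∠KWN = WK·WN / (|WK||WN|), giving 48.07°.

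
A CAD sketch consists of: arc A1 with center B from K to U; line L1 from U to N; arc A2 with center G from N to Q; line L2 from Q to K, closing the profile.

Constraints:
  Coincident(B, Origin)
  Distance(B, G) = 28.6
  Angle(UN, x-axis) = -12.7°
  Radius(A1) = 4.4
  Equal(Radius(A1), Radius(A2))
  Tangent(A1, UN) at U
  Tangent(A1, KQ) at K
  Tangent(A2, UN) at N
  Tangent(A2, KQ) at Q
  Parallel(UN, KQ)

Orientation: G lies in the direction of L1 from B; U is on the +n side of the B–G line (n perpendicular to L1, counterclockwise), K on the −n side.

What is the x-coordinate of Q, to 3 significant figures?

26.9

Tangency of A1 to both parallel lines with radius 4.4 puts U and K at B ± 4.4·n: U = (0.967, 4.29), K = (-0.967, -4.29). Equal radii place N and Q the same way about G: N = G + 4.4·n = (28.9, -2.00), Q = G − 4.4·n = (26.9, -10.6). So Q.x = 26.9.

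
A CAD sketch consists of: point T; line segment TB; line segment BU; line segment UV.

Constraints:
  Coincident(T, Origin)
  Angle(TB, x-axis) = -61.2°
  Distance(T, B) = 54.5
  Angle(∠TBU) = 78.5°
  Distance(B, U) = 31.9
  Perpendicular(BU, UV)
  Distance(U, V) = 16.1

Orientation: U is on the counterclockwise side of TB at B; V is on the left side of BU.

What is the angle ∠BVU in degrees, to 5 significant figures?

63.220°

T is at the origin; TB runs at -61.2° with length 54.5, so B = 54.5·(cos -61.2°, sin -61.2°) = (26.256, -47.759). ∠TBU = 78.5°, so BU runs at -61.2° + (180° − 78.5°) = 40.300° from the x-axis; with |BU| = 31.9, U = B + 31.9·(cos 40.300°, sin 40.300°) = (50.585, -27.126). BU is perpendicular to UV; with |UV| = 16.1 on the left of BU, V = U + 16.1·(-0.64679, 0.76267) = (40.171, -14.847). Then cos ∠BVU = VB·VU / (|VB||VU|), giving 63.220°.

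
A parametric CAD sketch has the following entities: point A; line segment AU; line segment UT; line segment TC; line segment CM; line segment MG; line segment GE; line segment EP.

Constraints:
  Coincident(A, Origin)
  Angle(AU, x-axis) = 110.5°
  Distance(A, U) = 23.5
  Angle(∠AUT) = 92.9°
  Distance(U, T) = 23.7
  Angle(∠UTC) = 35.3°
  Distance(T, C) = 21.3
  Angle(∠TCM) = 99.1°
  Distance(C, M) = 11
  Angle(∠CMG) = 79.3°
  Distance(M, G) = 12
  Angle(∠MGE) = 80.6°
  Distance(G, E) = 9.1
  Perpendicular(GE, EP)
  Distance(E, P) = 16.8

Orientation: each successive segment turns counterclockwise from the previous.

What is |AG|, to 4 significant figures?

27.48

∠TCM = 99.1° gives CM at 63.20° from the x-axis; with |CM| = 11.0, M = (-5.569, 18.19). ∠CMG = 79.3° gives MG at 163.9° from the x-axis; with |MG| = 12.0, G = (-17.10, 21.52). Then |AG| = |G − A| = 27.48.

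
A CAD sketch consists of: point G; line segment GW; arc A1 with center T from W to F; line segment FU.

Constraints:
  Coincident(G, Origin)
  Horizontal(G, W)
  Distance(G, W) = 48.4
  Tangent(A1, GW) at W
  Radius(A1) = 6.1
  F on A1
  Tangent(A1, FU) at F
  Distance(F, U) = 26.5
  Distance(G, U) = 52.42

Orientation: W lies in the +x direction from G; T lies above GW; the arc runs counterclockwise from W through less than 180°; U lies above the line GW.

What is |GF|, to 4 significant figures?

54.52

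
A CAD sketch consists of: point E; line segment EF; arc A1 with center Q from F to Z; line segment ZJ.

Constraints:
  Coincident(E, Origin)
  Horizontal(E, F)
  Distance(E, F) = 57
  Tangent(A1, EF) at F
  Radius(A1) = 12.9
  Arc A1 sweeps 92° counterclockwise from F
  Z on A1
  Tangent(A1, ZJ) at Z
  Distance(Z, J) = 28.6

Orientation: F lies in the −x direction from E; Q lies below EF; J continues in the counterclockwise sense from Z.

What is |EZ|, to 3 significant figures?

71.2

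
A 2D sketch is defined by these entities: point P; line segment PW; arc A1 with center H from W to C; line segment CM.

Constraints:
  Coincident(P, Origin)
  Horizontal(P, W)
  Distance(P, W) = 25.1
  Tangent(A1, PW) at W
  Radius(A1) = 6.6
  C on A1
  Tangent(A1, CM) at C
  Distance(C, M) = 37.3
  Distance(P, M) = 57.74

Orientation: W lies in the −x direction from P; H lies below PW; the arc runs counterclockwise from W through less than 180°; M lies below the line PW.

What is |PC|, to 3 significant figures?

31.9

Checks: P = (0.00, 0.00) ✓; |HC| = 6.600 ✓; ∠(HC, CM) = 90.00° ✓; |CM| = 37.30 ✓; |PM| = 57.74 ✓.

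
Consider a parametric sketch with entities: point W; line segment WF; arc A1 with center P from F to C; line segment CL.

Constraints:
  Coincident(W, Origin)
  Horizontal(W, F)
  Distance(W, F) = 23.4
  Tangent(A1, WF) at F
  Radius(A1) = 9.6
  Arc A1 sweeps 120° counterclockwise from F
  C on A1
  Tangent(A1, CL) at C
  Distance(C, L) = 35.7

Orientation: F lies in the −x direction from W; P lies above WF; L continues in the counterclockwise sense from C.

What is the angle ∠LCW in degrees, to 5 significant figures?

163.67°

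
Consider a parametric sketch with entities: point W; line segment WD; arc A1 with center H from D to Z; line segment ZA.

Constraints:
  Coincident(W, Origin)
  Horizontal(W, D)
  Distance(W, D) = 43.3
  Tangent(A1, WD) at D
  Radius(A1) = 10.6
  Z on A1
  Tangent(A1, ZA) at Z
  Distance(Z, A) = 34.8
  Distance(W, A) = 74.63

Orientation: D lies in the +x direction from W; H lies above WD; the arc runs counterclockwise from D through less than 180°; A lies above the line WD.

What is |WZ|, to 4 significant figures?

54.22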